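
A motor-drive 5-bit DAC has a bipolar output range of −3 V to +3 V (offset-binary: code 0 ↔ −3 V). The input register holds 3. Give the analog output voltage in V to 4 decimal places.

-2.4375 V

LSB = 6 V / 2^5 = 187.500 mV.
V_out = (−3) + 3 × 0.1875 V = -2.4375 V.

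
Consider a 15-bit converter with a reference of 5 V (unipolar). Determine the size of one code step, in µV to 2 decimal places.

Full-scale span = 5 V.
LSB = 5 / 2^15 = 5 / 32768 = 0.000152588 V = 152.59 µV.

152.59 µV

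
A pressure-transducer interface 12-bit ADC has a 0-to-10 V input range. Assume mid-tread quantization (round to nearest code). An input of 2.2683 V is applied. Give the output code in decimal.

With 4096 levels over 10 V, one step is 2.441 mV.
Input sits at 929.096 steps above V_low.
round(929.096) = 929.

code 929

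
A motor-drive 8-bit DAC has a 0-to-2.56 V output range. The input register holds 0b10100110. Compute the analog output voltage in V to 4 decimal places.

1.6600 V

LSB = 2.56 V / 2^8 = 10.000 mV.
Code 0b10100110 = 166 decimal.
V_out = 0 + 166 × 0.01 V = 1.66 V.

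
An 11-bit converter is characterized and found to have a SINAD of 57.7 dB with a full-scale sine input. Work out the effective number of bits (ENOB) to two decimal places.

ENOB = (SINAD − 1.76) / 6.02 = (57.7 − 1.76)/6.02 = 9.292.

9.29 bits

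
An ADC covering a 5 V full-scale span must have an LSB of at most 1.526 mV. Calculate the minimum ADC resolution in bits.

Number of steps required ≥ 5 V / 1.526 mV = 3276.54.
Need 2^N ≥ 3276.54; 2^11 = 2048, 2^12 = 4096.
Minimum N = 12.

12 bits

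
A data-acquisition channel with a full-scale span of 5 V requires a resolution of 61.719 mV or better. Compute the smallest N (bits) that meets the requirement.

7 bits

Number of steps required ≥ 5 V / 61.719 mV = 81.01.
Need 2^N ≥ 81.01; 2^6 = 64, 2^7 = 128.
Minimum N = 7.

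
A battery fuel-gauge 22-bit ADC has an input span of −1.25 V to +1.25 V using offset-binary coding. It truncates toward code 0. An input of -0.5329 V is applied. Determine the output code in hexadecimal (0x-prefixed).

Full-scale span = 2.5 V; LSB = 2.5/2^22 = 0.60 µV.
Input sits at 1203094.159 steps above V_low.
So the output code is 1203094.
In hexadecimal (0x-prefixed): 0x125B96.

code 0x125B96 (decimal 1203094)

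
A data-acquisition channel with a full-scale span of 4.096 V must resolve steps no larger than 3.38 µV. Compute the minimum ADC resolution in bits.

Number of steps required ≥ 4.096 V / 3.38 µV = 1211834.32.
Need 2^N ≥ 1211834.32; 2^20 = 1048576, 2^21 = 2097152.
Minimum N = 21.

21 bits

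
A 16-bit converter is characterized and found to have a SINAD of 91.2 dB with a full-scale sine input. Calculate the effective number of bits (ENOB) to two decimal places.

ENOB = (SINAD − 1.76) / 6.02 = (91.2 − 1.76)/6.02 = 14.857.

14.86 bits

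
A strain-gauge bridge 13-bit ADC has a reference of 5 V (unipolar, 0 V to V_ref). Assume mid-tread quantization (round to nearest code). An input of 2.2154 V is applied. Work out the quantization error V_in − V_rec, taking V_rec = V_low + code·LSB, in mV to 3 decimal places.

-0.176 mV

LSB = 5/2^13 = 0.610 mV.
(V_in − V_low)/LSB = (2.2154 − 0)/0.000610352 = 3629.7114 → code 3630 (round).
V_rec = 0 + 3630·0.000610352 = 2.2155762 V.
Error = 2.2154 − 2.2155762 = -0.000176172 V = -0.176 mV.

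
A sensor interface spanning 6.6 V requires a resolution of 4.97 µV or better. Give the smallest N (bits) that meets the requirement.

Number of steps required ≥ 6.6 V / 4.97 µV = 1327967.81.
Need 2^N ≥ 1327967.81; 2^20 = 1048576, 2^21 = 2097152.
Minimum N = 21.

21 bits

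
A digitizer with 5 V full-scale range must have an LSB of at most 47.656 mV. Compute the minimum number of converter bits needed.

7 bits

Number of steps required ≥ 5 V / 47.656 mV = 104.92.
Need 2^N ≥ 104.92; 2^6 = 64, 2^7 = 128.
Minimum N = 7.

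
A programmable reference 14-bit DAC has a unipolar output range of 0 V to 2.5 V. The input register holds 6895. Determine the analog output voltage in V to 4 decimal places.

1.0521 V

LSB = 2.5 V / 2^14 = 152.59 µV.
V_out = 0 + 6895 × 0.000152588 V = 1.05209 V.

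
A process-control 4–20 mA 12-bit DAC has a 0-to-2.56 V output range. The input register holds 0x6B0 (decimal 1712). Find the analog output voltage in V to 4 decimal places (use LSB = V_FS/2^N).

1.0700 V

LSB = 2.56 V / 2^12 = 0.625 mV.
Code 0x6B0 = 1712 decimal.
V_out = 0 + 1712 × 0.000625 V = 1.07 V.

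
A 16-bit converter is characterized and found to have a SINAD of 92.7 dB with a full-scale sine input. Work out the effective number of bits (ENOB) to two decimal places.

ENOB = (SINAD − 1.76) / 6.02 = (92.7 − 1.76)/6.02 = 15.106.

15.11 bits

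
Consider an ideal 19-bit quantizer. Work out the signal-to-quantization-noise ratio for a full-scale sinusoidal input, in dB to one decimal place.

116.1 dB

SNR ≈ 6.02·N + 1.76 dB = 6.02·19 + 1.76 = 116.14 dB.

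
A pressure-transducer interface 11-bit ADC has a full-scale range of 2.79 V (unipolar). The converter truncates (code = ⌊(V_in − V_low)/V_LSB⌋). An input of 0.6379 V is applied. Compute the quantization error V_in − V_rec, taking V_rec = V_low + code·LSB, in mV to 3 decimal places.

LSB = 2.79/2^11 = 1.362 mV.
(0.6379 − 0)/0.0013623 = 468.2506; ⌊·⌋ gives code 468.
V_rec = 0 + 468·0.0013623 = 0.63755859 V.
Error = 0.6379 − 0.63755859 = 0.000341406 V = 0.341 mV.

0.341 mV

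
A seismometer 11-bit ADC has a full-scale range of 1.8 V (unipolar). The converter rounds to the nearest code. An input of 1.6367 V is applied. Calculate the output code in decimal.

With 2048 levels over 1.8 V, one step is 0.879 mV.
(1.6367 − 0) / 0.000878906 = 1862.201 LSBs.
round(1862.201) = 1862.

code 1862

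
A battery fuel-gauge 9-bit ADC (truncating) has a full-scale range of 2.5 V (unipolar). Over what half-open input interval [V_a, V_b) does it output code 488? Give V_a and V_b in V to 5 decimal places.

LSB = 2.5/2^9 = 4.883 mV.
V_a = V_low + 488·LSB = 2.38281 V; V_b = V_low + 489·LSB = 2.3877 V.

[2.38281 V, 2.38770 V)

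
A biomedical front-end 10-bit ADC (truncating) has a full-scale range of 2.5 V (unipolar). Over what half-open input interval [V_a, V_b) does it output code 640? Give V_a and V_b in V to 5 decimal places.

LSB = 2.5/2^10 = 2.441 mV.
V_a = V_low + 640·LSB = 1.5625 V; V_b = V_low + 641·LSB = 1.56494 V.

[1.56250 V, 1.56494 V)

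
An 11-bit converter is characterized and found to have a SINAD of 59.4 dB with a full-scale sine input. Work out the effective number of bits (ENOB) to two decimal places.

ENOB = (SINAD − 1.76) / 6.02 = (59.4 − 1.76)/6.02 = 9.575.

9.57 bits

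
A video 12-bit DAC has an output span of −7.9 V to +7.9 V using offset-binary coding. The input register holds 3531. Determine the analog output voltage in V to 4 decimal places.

5.7206 V

LSB = 15.8 V / 2^12 = 3.857 mV.
V_out = (−7.9) + 3531 × 0.00385742 V = 5.72056 V.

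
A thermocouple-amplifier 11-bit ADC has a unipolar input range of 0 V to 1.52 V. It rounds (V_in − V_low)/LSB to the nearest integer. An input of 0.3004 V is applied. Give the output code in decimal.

code 405

With 2048 levels over 1.52 V, one step is 0.742 mV.
(0.3004 − 0) / 0.000742188 = 404.749 LSBs.
round(404.749) = 405.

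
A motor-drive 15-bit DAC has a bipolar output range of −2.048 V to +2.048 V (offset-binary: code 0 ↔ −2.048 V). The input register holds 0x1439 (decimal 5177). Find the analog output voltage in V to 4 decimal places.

-1.4009 V

LSB = 4.096 V / 2^15 = 125.00 µV.
Code 0x1439 = 5177 decimal.
V_out = (−2.048) + 5177 × 0.000125 V = -1.40088 V.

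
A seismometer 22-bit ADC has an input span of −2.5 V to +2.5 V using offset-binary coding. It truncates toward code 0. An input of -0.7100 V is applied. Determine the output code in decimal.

With 4194304 levels over 5 V, one step is 1.19 µV.
Input sits at 1501560.832 steps above V_low.
⌊·⌋(1501560.832) = 1501560.

code 1501560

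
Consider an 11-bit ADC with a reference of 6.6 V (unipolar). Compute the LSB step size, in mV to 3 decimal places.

Full-scale span = 6.6 V.
LSB = 6.6 / 2^11 = 6.6 / 2048 = 0.00322266 V = 3.223 mV.

3.223 mV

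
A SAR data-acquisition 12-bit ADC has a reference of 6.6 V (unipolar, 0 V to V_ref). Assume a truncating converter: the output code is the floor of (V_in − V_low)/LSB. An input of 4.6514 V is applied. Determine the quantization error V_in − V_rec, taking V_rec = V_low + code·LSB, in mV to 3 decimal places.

Step size: 6.6 V ÷ 2^12 = 1.611 mV.
(4.6514 − 0)/0.00161133 = 2886.6870; ⌊·⌋ gives code 2886.
Reconstructed: 4.650293 V.
Error = 4.6514 − 4.650293 = 0.00110703 V = 1.107 mV.

1.107 mV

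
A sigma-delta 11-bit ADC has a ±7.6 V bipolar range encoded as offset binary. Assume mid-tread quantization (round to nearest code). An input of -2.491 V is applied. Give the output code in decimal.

LSB = 15.2 V / 2048 = 7.422 mV.
Input sits at 688.371 steps above V_low.
round(688.371) = 688.

code 688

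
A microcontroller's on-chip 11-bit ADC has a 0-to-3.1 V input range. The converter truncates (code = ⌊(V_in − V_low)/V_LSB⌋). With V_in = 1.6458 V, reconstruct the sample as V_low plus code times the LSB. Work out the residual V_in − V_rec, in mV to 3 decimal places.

0.439 mV

LSB = 3.1/2^11 = 1.514 mV.
(1.6458 − 0)/0.00151367 = 1087.2898; ⌊·⌋ gives code 1087.
V_rec = 0 + 1087·0.00151367 = 1.6453613 V.
Error = 1.6458 − 1.6453613 = 0.000438672 V = 0.439 mV.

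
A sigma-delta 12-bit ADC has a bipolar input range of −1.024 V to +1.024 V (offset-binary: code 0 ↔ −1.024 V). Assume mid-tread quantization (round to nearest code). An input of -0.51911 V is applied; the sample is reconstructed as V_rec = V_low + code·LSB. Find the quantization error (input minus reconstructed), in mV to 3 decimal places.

One LSB is 2.048 V / 4096 = 0.500 mV.
(V_in − V_low)/LSB = (-0.51911 − (−1.024))/0.0005 = 1009.7800 → code 1010 (round).
V_rec = (−1.024) + 1010·0.0005 = -0.519 V.
Difference: -0.00011 V → -0.110 mV.

-0.110 mV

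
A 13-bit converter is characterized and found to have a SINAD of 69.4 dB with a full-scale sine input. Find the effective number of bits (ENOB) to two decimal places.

ENOB = (SINAD − 1.76) / 6.02 = (69.4 − 1.76)/6.02 = 11.236.

11.24 bits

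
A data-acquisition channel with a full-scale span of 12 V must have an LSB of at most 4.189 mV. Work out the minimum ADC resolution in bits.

12 bits

Number of steps required ≥ 12 V / 4.189 mV = 2864.65.
Need 2^N ≥ 2864.65; 2^11 = 2048, 2^12 = 4096.
Minimum N = 12.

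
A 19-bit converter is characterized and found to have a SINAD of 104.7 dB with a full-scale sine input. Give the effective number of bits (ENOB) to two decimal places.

ENOB = (SINAD − 1.76) / 6.02 = (104.7 − 1.76)/6.02 = 17.100.

17.10 bits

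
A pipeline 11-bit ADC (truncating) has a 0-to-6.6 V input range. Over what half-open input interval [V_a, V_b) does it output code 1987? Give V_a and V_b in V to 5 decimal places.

LSB = 6.6/2^11 = 3.223 mV.
V_a = V_low + 1987·LSB = 6.40342 V; V_b = V_low + 1988·LSB = 6.40664 V.

[6.40342 V, 6.40664 V)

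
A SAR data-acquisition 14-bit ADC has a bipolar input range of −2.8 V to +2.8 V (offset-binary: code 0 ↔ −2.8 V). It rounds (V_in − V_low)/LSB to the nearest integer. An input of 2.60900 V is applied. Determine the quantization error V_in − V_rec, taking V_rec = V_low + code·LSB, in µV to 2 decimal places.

One LSB is 5.6 V / 16384 = 341.80 µV.
Scaled input = 15825.1886 LSBs, so code = 15825.
Code 15825 maps back to (−2.8) + 15825×0.000341797 V = 2.6089355 V.
Error = 2.60900 − 2.6089355 = 6.44531e-05 V = 64.45 µV.

64.45 µV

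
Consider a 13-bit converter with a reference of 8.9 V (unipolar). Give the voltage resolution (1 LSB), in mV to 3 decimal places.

Full-scale span = 8.9 V.
LSB = 8.9 / 2^13 = 8.9 / 8192 = 0.00108643 V = 1.086 mV.

1.086 mV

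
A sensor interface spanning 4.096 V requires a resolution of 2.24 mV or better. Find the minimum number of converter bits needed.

Number of steps required ≥ 4.096 V / 2.24 mV = 1828.57.
Need 2^N ≥ 1828.57; 2^10 = 1024, 2^11 = 2048.
Minimum N = 11.

11 bits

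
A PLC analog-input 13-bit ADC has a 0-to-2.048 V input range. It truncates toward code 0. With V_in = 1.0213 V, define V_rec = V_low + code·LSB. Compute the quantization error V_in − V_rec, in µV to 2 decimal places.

One LSB is 2.048 V / 8192 = 250.00 µV.
Scaled input = 4085.2000 LSBs, so code = 4085.
Code 4085 maps back to 0 + 4085×0.00025 V = 1.02125 V.
Error = 1.0213 − 1.02125 = 5e-05 V = 50.00 µV.

50.00 µV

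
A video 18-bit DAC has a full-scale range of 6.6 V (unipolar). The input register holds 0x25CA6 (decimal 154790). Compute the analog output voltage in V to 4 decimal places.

LSB = 6.6 V / 2^18 = 25.18 µV.
Code 0x25CA6 = 154790 decimal.
V_out = 0 + 154790 × 2.5177e-05 V = 3.89715 V.

3.8971 V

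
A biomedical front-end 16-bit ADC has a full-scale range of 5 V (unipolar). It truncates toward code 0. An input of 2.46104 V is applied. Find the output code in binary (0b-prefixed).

code 0b111111000000001 (decimal 32257)

With 65536 levels over 5 V, one step is 76.29 µV.
(2.46104 − 0) / 7.62939e-05 = 32257.343 LSBs.
⌊·⌋(32257.343) = 32257.
In binary (0b-prefixed): 0b111111000000001.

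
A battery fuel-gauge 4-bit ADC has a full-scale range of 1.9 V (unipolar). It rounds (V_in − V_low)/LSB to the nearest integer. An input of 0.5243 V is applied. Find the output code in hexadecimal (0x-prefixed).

code 0x4 (decimal 4)

Full-scale span = 1.9 V; LSB = 1.9/2^4 = 118.750 mV.
(0.5243 − 0) / 0.11875 = 4.415 LSBs.
Round → code 4.
In hexadecimal (0x-prefixed): 0x4.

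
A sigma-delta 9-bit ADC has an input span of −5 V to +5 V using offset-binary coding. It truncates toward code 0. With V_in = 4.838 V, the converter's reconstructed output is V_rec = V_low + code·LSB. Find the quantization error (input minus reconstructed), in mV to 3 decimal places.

13.781 mV

One LSB is 10 V / 512 = 19.531 mV.
(4.838 − (−5))/0.0195312 = 503.7056; ⌊·⌋ gives code 503.
Code 503 maps back to (−5) + 503×0.0195312 V = 4.8242188 V.
V_in − V_rec = 0.0137813 V = 13.781 mV.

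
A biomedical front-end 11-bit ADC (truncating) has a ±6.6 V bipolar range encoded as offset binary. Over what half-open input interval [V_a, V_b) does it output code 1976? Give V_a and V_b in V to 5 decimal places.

[6.13594 V, 6.14238 V)

LSB = 13.2/2^11 = 6.445 mV.
V_a = V_low + 1976·LSB = 6.13594 V; V_b = V_low + 1977·LSB = 6.14238 V.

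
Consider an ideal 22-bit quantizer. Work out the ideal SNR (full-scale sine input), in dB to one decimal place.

SNR ≈ 6.02·N + 1.76 dB = 6.02·22 + 1.76 = 134.20 dB.

134.2 dB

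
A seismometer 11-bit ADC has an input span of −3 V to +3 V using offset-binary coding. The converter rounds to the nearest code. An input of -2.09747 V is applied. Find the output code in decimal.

LSB = 6 V / 2048 = 2.930 mV.
(-2.09747 − (−3)) / 0.00292969 = 308.064 LSBs.
round(308.064) = 308.

code 308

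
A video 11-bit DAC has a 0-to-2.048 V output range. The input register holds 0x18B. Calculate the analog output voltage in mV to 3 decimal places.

395.000 mV

LSB = 2.048 V / 2^11 = 1.000 mV.
Code 0x18B = 395 decimal.
V_out = 0 + 395 × 0.001 V = 0.395 V.
= 395.000 mV.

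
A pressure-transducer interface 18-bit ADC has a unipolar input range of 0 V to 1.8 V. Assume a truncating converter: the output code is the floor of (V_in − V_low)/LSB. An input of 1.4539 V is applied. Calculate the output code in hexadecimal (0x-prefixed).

code 0x33B1B (decimal 211739)

Full-scale span = 1.8 V; LSB = 1.8/2^18 = 6.87 µV.
(V_in − V_low)/LSB = (1.4539 − 0) / 6.86646e-06 = 211739.534.
So the output code is 211739.
In hexadecimal (0x-prefixed): 0x33B1B.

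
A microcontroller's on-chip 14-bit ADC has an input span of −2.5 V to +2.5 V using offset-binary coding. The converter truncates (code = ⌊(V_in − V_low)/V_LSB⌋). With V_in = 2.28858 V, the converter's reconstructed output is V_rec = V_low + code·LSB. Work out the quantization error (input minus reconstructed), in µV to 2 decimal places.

LSB = 5/2^14 = 305.18 µV.
(2.28858 − (−2.5))/0.000305176 = 15691.2189; ⌊·⌋ gives code 15691.
V_rec = (−2.5) + 15691·0.000305176 = 2.2885132 V.
V_in − V_rec = 6.68164e-05 V = 66.82 µV.

66.82 µV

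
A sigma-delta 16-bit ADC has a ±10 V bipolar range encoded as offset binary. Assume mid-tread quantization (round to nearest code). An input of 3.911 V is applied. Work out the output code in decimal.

code 45584

LSB = 20 V / 65536 = 305.18 µV.
(V_in − V_low)/LSB = (3.911 − (−10)) / 0.000305176 = 45583.565.
So the output code is 45584.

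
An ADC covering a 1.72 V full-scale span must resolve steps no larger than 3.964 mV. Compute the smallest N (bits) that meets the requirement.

Number of steps required ≥ 1.72 V / 3.964 mV = 433.91.
Need 2^N ≥ 433.91; 2^8 = 256, 2^9 = 512.
Minimum N = 9.

9 bits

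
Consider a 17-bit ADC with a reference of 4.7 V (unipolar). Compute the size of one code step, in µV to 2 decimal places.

Full-scale span = 4.7 V.
LSB = 4.7 / 2^17 = 4.7 / 131072 = 3.58582e-05 V = 35.86 µV.

35.86 µV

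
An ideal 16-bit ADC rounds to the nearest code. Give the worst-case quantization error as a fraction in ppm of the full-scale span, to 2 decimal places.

Rounding → worst-case error = ½ LSB = V_FS/2^17, so 1e+06/131072 = 7.62939 ppm of full scale.

7.63 ppm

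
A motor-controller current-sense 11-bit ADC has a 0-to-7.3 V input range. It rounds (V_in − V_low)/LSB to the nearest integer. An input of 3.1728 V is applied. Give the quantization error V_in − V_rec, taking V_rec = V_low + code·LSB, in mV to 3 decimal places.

0.437 mV

One LSB is 7.3 V / 2048 = 3.564 mV.
Scaled input = 890.1225 LSBs, so code = 890.
V_rec = 0 + 890·0.00356445 = 3.1723633 V.
Difference: 0.000436719 V → 0.437 mV.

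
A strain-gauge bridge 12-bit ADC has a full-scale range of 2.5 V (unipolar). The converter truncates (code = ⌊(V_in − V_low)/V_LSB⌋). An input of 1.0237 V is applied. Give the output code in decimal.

code 1677

Full-scale span = 2.5 V; LSB = 2.5/2^12 = 0.610 mV.
(1.0237 − 0) / 0.000610352 = 1677.230 LSBs.
Floor → code 1677.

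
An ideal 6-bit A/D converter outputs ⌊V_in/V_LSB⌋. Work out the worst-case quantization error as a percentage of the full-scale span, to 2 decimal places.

1.56 %

Truncating → worst-case error = 1 LSB = V_FS/2^6, so 100/64 = 1.5625 % of full scale.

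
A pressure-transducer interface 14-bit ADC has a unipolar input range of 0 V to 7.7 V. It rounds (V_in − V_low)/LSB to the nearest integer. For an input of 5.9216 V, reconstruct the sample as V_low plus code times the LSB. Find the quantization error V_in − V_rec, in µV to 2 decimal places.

One LSB is 7.7 V / 16384 = 469.97 µV.
(5.9216 − 0)/0.000469971 = 12599.9343; round gives code 12600.
V_rec = 0 + 12600·0.000469971 = 5.9216309 V.
Error = 5.9216 − 5.9216309 = -3.08594e-05 V = -30.86 µV.

-30.86 µV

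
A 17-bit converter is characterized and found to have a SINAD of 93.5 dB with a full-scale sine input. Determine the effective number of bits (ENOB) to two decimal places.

15.24 bits

ENOB = (SINAD − 1.76) / 6.02 = (93.5 − 1.76)/6.02 = 15.239.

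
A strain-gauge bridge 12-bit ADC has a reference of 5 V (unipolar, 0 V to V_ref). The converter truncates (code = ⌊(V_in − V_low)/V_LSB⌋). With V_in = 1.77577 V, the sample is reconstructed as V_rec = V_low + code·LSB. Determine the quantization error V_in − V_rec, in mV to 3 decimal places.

One LSB is 5 V / 4096 = 1.221 mV.
(V_in − V_low)/LSB = (1.77577 − 0)/0.0012207 = 1454.7108 → code 1454 (floor).
Code 1454 maps back to 0 + 1454×0.0012207 V = 1.7749023 V.
Difference: 0.000867656 V → 0.868 mV.

0.868 mV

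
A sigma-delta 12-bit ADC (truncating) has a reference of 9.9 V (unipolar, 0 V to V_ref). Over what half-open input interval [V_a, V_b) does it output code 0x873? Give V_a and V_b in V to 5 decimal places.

[5.22795 V, 5.23037 V)

LSB = 9.9/2^12 = 2.417 mV.
Code 0x873 = 2163 decimal.
V_a = V_low + 2163·LSB = 5.22795 V; V_b = V_low + 2164·LSB = 5.23037 V.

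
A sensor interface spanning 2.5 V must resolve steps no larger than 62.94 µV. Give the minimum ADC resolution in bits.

16 bits

Number of steps required ≥ 2.5 V / 62.94 µV = 39720.37.
Need 2^N ≥ 39720.37; 2^15 = 32768, 2^16 = 65536.
Minimum N = 16.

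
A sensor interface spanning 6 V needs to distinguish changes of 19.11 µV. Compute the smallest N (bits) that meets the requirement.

19 bits

Number of steps required ≥ 6 V / 19.11 µV = 313971.74.
Need 2^N ≥ 313971.74; 2^18 = 262144, 2^19 = 524288.
Minimum N = 19.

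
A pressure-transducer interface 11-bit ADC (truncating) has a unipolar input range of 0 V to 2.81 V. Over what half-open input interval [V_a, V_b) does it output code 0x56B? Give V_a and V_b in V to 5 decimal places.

[1.90306 V, 1.90443 V)

LSB = 2.81/2^11 = 1.372 mV.
Code 0x56B = 1387 decimal.
V_a = V_low + 1387·LSB = 1.90306 V; V_b = V_low + 1388·LSB = 1.90443 V.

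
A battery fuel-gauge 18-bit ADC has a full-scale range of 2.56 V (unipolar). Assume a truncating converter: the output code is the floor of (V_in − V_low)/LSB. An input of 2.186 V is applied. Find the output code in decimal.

LSB = 2.56 V / 262144 = 9.77 µV.
Input sits at 223846.400 steps above V_low.
Floor → code 223846.

code 223846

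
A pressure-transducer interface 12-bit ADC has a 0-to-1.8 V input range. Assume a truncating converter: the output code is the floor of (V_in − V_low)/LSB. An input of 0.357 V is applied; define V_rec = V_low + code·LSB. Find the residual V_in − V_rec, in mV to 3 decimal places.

One LSB is 1.8 V / 4096 = 439.45 µV.
(V_in − V_low)/LSB = (0.357 − 0)/0.000439453 = 812.3733 → code 812 (floor).
Reconstructed: 0.35683594 V.
Difference: 0.000164063 V → 0.164 mV.

0.164 mV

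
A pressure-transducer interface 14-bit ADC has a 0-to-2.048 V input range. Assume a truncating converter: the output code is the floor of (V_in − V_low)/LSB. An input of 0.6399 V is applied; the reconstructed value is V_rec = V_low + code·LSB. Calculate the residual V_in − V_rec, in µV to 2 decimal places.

25.00 µV

Step size: 2.048 V ÷ 2^14 = 125.00 µV.
(V_in − V_low)/LSB = (0.6399 − 0)/0.000125 = 5119.2000 → code 5119 (floor).
V_rec = 0 + 5119·0.000125 = 0.639875 V.
Error = 0.6399 − 0.639875 = 2.5e-05 V = 25.00 µV.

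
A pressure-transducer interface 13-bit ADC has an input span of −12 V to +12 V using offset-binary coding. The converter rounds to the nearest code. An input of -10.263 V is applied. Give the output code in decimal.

With 8192 levels over 24 V, one step is 2.930 mV.
(V_in − V_low)/LSB = (-10.263 − (−12)) / 0.00292969 = 592.896.
So the output code is 593.

code 593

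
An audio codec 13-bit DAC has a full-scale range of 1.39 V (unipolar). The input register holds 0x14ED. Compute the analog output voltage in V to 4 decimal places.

LSB = 1.39 V / 2^13 = 169.68 µV.
Code 0x14ED = 5357 decimal.
V_out = 0 + 5357 × 0.000169678 V = 0.908964 V.

0.9090 V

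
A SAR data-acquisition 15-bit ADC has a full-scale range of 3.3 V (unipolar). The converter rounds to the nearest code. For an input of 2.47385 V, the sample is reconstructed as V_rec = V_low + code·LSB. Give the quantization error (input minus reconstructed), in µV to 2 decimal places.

Step size: 3.3 V ÷ 2^15 = 100.71 µV.
(2.47385 − 0)/0.000100708 = 24564.5808; round gives code 24565.
V_rec = 0 + 24565·0.000100708 = 2.4738922 V.
V_in − V_rec = -4.22119e-05 V = -42.21 µV.

-42.21 µV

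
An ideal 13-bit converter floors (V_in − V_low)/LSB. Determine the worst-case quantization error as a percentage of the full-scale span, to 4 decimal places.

0.0122 %

Truncating → worst-case error = 1 LSB = V_FS/2^13, so 100/8192 = 0.012207 % of full scale.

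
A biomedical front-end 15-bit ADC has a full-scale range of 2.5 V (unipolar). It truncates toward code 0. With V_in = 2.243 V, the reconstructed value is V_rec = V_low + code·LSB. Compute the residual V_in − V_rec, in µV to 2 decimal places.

Step size: 2.5 V ÷ 2^15 = 76.29 µV.
Scaled input = 29399.4496 LSBs, so code = 29399.
Reconstructed: 2.2429657 V.
Error = 2.243 − 2.2429657 = 3.43018e-05 V = 34.30 µV.

34.30 µV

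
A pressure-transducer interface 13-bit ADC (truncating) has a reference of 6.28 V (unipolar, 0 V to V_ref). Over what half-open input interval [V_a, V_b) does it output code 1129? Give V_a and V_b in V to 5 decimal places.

[0.86549 V, 0.86626 V)

LSB = 6.28/2^13 = 0.767 mV.
V_a = V_low + 1129·LSB = 0.865493 V; V_b = V_low + 1130·LSB = 0.86626 V.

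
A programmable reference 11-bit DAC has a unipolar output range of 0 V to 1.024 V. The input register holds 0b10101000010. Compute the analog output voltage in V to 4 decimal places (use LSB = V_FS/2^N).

LSB = 1.024 V / 2^11 = 0.500 mV.
Code 0b10101000010 = 1346 decimal.
V_out = 0 + 1346 × 0.0005 V = 0.673 V.

0.6730 V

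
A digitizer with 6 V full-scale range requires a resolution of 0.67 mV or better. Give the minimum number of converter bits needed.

Number of steps required ≥ 6 V / 0.67 mV = 8955.22.
Need 2^N ≥ 8955.22; 2^13 = 8192, 2^14 = 16384.
Minimum N = 14.

14 bits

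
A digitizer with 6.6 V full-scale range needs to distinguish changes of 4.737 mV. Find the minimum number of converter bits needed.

11 bits

Number of steps required ≥ 6.6 V / 4.737 mV = 1393.29.
Need 2^N ≥ 1393.29; 2^10 = 1024, 2^11 = 2048.
Minimum N = 11.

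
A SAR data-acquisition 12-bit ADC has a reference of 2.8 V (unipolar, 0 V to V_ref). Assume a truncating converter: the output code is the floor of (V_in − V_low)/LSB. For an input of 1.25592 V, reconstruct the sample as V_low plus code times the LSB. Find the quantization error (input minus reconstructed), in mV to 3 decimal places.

0.158 mV

Step size: 2.8 V ÷ 2^12 = 0.684 mV.
Scaled input = 1837.2315 LSBs, so code = 1837.
V_rec = 0 + 1837·0.000683594 = 1.2557617 V.
V_in − V_rec = 0.000158281 V = 0.158 mV.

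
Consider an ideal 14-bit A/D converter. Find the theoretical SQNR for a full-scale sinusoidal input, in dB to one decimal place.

SNR ≈ 6.02·N + 1.76 dB = 6.02·14 + 1.76 = 86.04 dB.

86.0 dB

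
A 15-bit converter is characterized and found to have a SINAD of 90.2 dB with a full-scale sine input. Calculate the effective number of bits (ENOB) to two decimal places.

14.69 bits

ENOB = (SINAD − 1.76) / 6.02 = (90.2 − 1.76)/6.02 = 14.691.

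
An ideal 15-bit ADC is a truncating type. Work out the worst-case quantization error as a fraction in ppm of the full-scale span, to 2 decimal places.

30.52 ppm

Truncating → worst-case error = 1 LSB = V_FS/2^15, so 1e+06/32768 = 30.5176 ppm of full scale.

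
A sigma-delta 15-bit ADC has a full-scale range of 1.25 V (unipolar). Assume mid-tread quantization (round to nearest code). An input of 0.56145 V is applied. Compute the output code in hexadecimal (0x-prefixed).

code 0x397E (decimal 14718)

Full-scale span = 1.25 V; LSB = 1.25/2^15 = 38.15 µV.
Input sits at 14718.075 steps above V_low.
Round → code 14718.
In hexadecimal (0x-prefixed): 0x397E.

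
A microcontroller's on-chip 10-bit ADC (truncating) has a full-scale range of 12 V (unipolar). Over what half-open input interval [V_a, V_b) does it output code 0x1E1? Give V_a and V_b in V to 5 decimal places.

[5.63672 V, 5.64844 V)

LSB = 12/2^10 = 11.719 mV.
Code 0x1E1 = 481 decimal.
V_a = V_low + 481·LSB = 5.63672 V; V_b = V_low + 482·LSB = 5.64844 V.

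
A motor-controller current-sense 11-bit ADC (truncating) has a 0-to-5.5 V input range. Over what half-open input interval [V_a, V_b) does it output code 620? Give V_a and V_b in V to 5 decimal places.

[1.66504 V, 1.66772 V)

LSB = 5.5/2^11 = 2.686 mV.
V_a = V_low + 620·LSB = 1.66504 V; V_b = V_low + 621·LSB = 1.66772 V.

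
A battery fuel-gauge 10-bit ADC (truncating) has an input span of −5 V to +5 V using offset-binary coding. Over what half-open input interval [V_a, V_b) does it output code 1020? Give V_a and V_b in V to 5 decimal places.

LSB = 10/2^10 = 9.766 mV.
V_a = V_low + 1020·LSB = 4.96094 V; V_b = V_low + 1021·LSB = 4.9707 V.

[4.96094 V, 4.97070 V)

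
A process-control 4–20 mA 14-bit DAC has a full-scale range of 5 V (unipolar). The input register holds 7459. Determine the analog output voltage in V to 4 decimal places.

LSB = 5 V / 2^14 = 305.18 µV.
V_out = 0 + 7459 × 0.000305176 V = 2.27631 V.

2.2763 V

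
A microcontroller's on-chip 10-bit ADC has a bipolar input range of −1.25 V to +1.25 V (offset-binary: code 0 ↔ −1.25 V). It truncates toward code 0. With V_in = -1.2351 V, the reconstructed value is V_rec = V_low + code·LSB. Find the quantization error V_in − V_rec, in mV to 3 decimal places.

LSB = 2.5/2^10 = 2.441 mV.
(-1.2351 − (−1.25))/0.00244141 = 6.1030; ⌊·⌋ gives code 6.
Reconstructed: -1.2353516 V.
Error = -1.2351 − (−1.2353516) = 0.000251562 V = 0.252 mV.

0.252 mV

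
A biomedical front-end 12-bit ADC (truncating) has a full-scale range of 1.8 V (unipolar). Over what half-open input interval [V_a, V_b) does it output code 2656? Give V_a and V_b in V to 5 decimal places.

LSB = 1.8/2^12 = 439.45 µV.
V_a = V_low + 2656·LSB = 1.16719 V; V_b = V_low + 2657·LSB = 1.16763 V.

[1.16719 V, 1.16763 V)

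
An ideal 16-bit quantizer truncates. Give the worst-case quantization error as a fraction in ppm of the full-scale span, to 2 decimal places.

Truncating → worst-case error = 1 LSB = V_FS/2^16, so 1e+06/65536 = 15.2588 ppm of full scale.

15.26 ppm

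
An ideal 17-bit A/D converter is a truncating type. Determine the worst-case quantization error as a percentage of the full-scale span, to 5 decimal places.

0.00076 %

Truncating → worst-case error = 1 LSB = V_FS/2^17, so 100/131072 = 0.000762939 % of full scale.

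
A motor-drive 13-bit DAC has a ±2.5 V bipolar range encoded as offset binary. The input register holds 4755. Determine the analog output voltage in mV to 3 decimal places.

402.222 mV

LSB = 5 V / 2^13 = 0.610 mV.
V_out = (−2.5) + 4755 × 0.000610352 V = 0.402222 V.
= 402.222 mV.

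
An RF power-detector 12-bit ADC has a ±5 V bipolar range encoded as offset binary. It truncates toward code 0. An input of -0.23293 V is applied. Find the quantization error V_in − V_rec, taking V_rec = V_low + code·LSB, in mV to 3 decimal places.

1.445 mV

Step size: 10 V ÷ 2^12 = 2.441 mV.
Scaled input = 1952.5919 LSBs, so code = 1952.
Code 1952 maps back to (−5) + 1952×0.00244141 V = -0.234375 V.
V_in − V_rec = 0.001445 V = 1.445 mV.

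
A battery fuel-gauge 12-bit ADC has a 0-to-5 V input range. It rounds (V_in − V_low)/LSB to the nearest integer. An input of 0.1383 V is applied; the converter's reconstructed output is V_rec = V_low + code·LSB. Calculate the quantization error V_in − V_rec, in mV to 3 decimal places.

0.361 mV

Step size: 5 V ÷ 2^12 = 1.221 mV.
(V_in − V_low)/LSB = (0.1383 − 0)/0.0012207 = 113.2954 → code 113 (round).
Reconstructed: 0.13793945 V.
Difference: 0.000360547 V → 0.361 mV.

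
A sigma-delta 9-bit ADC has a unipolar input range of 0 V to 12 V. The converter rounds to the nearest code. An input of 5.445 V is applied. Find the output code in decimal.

LSB = 12 V / 512 = 23.438 mV.
(5.445 − 0) / 0.0234375 = 232.320 LSBs.
So the output code is 232.

code 232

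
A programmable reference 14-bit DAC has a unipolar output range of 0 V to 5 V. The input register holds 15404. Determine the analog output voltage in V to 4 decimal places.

LSB = 5 V / 2^14 = 305.18 µV.
V_out = 0 + 15404 × 0.000305176 V = 4.70093 V.

4.7009 V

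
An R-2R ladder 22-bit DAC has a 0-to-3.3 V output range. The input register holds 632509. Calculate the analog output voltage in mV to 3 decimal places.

497.646 mV

LSB = 3.3 V / 2^22 = 0.79 µV.
V_out = 0 + 632509 × 7.86781e-07 V = 0.497646 V.
= 497.646 mV.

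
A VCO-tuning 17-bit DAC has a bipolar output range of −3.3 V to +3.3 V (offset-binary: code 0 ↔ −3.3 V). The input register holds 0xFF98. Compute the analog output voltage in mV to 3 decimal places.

-5.237 mV

LSB = 6.6 V / 2^17 = 50.35 µV.
Code 0xFF98 = 65432 decimal.
V_out = (−3.3) + 65432 × 5.0354e-05 V = -0.00523682 V.
= -5.237 mV.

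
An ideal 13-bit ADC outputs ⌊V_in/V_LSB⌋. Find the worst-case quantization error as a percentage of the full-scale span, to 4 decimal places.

0.0122 %

Truncating → worst-case error = 1 LSB = V_FS/2^13, so 100/8192 = 0.012207 % of full scale.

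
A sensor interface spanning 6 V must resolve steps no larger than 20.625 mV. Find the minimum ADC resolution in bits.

9 bits

Number of steps required ≥ 6 V / 20.625 mV = 290.91.
Need 2^N ≥ 290.91; 2^8 = 256, 2^9 = 512.
Minimum N = 9.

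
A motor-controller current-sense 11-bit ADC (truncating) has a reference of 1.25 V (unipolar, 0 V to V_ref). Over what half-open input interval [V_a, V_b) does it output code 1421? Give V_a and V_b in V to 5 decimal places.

LSB = 1.25/2^11 = 0.610 mV.
V_a = V_low + 1421·LSB = 0.86731 V; V_b = V_low + 1422·LSB = 0.86792 V.

[0.86731 V, 0.86792 V)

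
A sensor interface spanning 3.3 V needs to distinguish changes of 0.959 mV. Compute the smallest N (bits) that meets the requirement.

Number of steps required ≥ 3.3 V / 0.959 mV = 3441.08.
Need 2^N ≥ 3441.08; 2^11 = 2048, 2^12 = 4096.
Minimum N = 12.

12 bits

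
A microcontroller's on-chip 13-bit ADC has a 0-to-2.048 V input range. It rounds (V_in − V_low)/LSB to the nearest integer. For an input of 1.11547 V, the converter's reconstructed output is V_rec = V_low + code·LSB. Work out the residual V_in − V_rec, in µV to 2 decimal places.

LSB = 2.048/2^13 = 250.00 µV.
(1.11547 − 0)/0.00025 = 4461.8800; round gives code 4462.
V_rec = 0 + 4462·0.00025 = 1.1155 V.
Error = 1.11547 − 1.1155 = -3e-05 V = -30.00 µV.

-30.00 µV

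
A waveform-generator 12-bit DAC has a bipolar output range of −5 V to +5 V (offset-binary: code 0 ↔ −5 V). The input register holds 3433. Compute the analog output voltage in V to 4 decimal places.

3.3813 V

LSB = 10 V / 2^12 = 2.441 mV.
V_out = (−5) + 3433 × 0.00244141 V = 3.38135 V.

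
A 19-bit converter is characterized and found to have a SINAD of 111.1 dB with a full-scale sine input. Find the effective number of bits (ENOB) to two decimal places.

ENOB = (SINAD − 1.76) / 6.02 = (111.1 − 1.76)/6.02 = 18.163.

18.16 bits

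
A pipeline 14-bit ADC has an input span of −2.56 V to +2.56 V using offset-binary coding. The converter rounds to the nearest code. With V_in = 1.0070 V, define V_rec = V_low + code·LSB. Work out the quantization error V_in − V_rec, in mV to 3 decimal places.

0.125 mV

LSB = 5.12/2^14 = 312.50 µV.
(V_in − V_low)/LSB = (1.0070 − (−2.56))/0.0003125 = 11414.4000 → code 11414 (round).
V_rec = (−2.56) + 11414·0.0003125 = 1.006875 V.
Difference: 0.000125 V → 0.125 mV.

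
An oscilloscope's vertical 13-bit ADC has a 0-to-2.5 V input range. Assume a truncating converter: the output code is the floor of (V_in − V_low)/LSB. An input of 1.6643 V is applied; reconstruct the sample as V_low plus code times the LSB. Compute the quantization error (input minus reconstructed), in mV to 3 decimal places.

LSB = 2.5/2^13 = 305.18 µV.
(V_in − V_low)/LSB = (1.6643 − 0)/0.000305176 = 5453.5782 → code 5453 (floor).
Reconstructed: 1.6641235 V.
V_in − V_rec = 0.000176465 V = 0.176 mV.

0.176 mV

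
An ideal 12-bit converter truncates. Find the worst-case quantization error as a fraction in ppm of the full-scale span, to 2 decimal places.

244.14 ppm

Truncating → worst-case error = 1 LSB = V_FS/2^12, so 1e+06/4096 = 244.141 ppm of full scale.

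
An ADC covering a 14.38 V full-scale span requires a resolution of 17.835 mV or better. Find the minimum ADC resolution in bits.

10 bits

Number of steps required ≥ 14.38 V / 17.835 mV = 806.28.
Need 2^N ≥ 806.28; 2^9 = 512, 2^10 = 1024.
Minimum N = 10.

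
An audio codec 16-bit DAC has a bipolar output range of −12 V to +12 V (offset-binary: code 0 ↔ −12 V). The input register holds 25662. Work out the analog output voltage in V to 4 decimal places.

LSB = 24 V / 2^16 = 366.21 µV.
V_out = (−12) + 25662 × 0.000366211 V = -2.60229 V.

-2.6023 V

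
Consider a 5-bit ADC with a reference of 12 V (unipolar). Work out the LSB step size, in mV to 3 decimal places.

375.000 mV

Full-scale span = 12 V.
LSB = 12 / 2^5 = 12 / 32 = 0.375 V = 375.000 mV.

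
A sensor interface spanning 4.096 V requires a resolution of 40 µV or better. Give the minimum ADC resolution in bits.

17 bits

Number of steps required ≥ 4.096 V / 40 µV = 102400.00.
Need 2^N ≥ 102400.00; 2^16 = 65536, 2^17 = 131072.
Minimum N = 17.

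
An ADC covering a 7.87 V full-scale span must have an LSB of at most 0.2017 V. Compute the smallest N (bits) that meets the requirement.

Number of steps required ≥ 7.87 V / 0.2017 V = 39.02.
Need 2^N ≥ 39.02; 2^5 = 32, 2^6 = 64.
Minimum N = 6.

6 bits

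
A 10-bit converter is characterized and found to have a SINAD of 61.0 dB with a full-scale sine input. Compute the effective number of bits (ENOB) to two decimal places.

ENOB = (SINAD − 1.76) / 6.02 = (61.0 − 1.76)/6.02 = 9.841.

9.84 bits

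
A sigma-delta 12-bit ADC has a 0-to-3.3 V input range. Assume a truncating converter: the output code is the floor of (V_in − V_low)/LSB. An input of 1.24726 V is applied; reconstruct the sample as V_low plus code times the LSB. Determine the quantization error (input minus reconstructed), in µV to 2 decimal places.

Step size: 3.3 V ÷ 2^12 = 0.806 mV.
(1.24726 − 0)/0.000805664 = 1548.1142; ⌊·⌋ gives code 1548.
Code 1548 maps back to 0 + 1548×0.000805664 V = 1.247168 V.
Difference: 9.20313e-05 V → 92.03 µV.

92.03 µV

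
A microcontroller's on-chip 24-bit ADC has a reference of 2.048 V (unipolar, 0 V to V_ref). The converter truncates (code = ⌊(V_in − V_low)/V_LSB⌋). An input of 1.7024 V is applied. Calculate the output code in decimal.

code 13946060

LSB = 2.048 V / 16777216 = 0.12 µV.
(1.7024 − 0) / 1.2207e-07 = 13946060.800 LSBs.
⌊·⌋(13946060.800) = 13946060.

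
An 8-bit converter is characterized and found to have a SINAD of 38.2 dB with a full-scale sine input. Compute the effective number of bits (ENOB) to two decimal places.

ENOB = (SINAD − 1.76) / 6.02 = (38.2 − 1.76)/6.02 = 6.053.

6.05 bits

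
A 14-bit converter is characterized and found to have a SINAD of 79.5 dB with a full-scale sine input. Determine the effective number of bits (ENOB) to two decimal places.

12.91 bits

ENOB = (SINAD − 1.76) / 6.02 = (79.5 − 1.76)/6.02 = 12.914.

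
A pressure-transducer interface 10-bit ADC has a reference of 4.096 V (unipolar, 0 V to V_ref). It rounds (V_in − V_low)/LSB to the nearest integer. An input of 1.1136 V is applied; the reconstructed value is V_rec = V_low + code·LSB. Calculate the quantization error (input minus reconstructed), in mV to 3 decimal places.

1.600 mV

One LSB is 4.096 V / 1024 = 4.000 mV.
(1.1136 − 0)/0.004 = 278.4000; round gives code 278.
Reconstructed: 1.112 V.
V_in − V_rec = 0.0016 V = 1.600 mV.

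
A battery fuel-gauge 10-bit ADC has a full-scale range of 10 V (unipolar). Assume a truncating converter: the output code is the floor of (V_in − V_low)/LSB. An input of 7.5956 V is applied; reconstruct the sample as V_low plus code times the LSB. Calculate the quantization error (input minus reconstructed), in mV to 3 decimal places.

7.709 mV

LSB = 10/2^10 = 9.766 mV.
Scaled input = 777.7894 LSBs, so code = 777.
V_rec = 0 + 777·0.00976562 = 7.5878906 V.
Error = 7.5956 − 7.5878906 = 0.00770938 V = 7.709 mV.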